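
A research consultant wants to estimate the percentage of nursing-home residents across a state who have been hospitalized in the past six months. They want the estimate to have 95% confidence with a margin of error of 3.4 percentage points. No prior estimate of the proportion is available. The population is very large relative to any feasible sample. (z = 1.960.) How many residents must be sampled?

831

With no prior estimate, use p = 0.5, giving p(1−p) = 0.25.
n = z²·p(1−p)/E² = 1.960² × 0.2500 / 0.034² = 3.8416 × 0.2500 / 0.001156 ≈ 830.80.
Rounding up gives n = 831.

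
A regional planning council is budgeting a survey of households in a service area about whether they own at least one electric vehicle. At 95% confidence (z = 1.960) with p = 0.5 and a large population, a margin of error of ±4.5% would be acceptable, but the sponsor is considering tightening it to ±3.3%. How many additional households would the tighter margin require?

407

At ±4.5%: n = 1.960² × 0.2500 / 0.045² ≈ 474.27 → 475.
At ±3.3%: n = 1.960² × 0.2500 / 0.033² ≈ 881.91 → 882.
Additional respondents: 882 − 475 = 407.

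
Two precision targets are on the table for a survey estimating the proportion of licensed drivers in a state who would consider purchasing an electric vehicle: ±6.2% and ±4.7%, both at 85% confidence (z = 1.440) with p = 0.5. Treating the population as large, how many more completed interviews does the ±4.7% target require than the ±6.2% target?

100

At ±6.2%: n = 1.440² × 0.2500 / 0.062² ≈ 134.86 → 135.
At ±4.7%: n = 1.440² × 0.2500 / 0.047² ≈ 234.68 → 235.
Additional respondents: 235 − 135 = 100.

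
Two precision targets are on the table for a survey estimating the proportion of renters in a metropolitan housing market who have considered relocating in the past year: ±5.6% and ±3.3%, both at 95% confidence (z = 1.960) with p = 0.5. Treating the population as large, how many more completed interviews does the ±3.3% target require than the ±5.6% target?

At ±5.6%: n = 1.960² × 0.2500 / 0.056² ≈ 306.25 → 307.
At ±3.3%: n = 1.960² × 0.2500 / 0.033² ≈ 881.91 → 882.
Additional respondents: 882 − 307 = 575.

575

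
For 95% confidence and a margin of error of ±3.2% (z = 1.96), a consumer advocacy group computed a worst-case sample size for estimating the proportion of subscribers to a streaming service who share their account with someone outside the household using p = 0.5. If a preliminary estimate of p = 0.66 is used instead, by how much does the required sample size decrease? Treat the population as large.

96

Conservative (p = 0.5): n = 1.96² × 0.25 / 0.032² ≈ 937.89 → 938.
Using p = 0.66: p(1−p) = 0.2244, so n = 1.96² × 0.2244 / 0.032² ≈ 841.85 → 842.
Reduction: 938 − 842 = 96.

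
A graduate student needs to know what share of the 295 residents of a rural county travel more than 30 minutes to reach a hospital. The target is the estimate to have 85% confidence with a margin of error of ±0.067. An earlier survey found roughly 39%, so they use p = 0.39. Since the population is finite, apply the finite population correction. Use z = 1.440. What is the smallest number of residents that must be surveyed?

Unadjusted: n₀ = 1.440² × 0.39 × 0.61 / 0.067² ≈ 109.89, so n₀ = 110.
Finite population correction with N = 295: n = n₀ / (1 + (n₀−1)/N) = 110 / (1 + 109/295) = 110 / 1.3695 ≈ 80.32.
Rounding up, n = 81.

81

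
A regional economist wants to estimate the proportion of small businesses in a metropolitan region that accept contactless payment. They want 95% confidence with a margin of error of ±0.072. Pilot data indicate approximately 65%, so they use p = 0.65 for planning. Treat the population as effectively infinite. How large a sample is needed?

For 95% confidence, z = 1.960.
With p = 0.65, p(1−p) = 0.2275.
n = z²·p(1−p)/E² = 1.960² × 0.2275 / 0.072² = 3.8416 × 0.2275 / 0.005184 ≈ 168.59.
Rounding up gives n = 169.

169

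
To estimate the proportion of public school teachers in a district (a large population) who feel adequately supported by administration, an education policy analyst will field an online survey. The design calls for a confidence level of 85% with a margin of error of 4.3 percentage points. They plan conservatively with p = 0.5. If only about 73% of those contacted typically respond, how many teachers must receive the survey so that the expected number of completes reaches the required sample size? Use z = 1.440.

385

Completed interviews needed: n₀ = 1.440² × 0.2500 / 0.043² ≈ 280.37 → 281.
At a 73% response rate, contacts needed = 281 / 0.73 ≈ 384.93 → 385.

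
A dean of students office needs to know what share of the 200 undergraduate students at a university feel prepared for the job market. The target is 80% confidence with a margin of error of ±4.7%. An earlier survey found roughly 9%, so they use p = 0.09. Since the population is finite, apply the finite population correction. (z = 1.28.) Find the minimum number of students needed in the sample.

47

Unadjusted: n₀ = 1.28² × 0.09 × 0.91 / 0.047² ≈ 60.74, so n₀ = 61.
Finite population correction with N = 200: n = n₀ / (1 + (n₀−1)/N) = 61 / (1 + 60/200) = 61 / 1.3000 ≈ 46.92.
Rounding up, n = 47.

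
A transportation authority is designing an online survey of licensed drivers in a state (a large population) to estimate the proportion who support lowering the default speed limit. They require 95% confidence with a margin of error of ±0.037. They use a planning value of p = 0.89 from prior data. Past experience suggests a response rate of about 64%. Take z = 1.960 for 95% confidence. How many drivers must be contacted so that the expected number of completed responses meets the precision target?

430

Completed interviews needed: n₀ = 1.960² × 0.0979 / 0.037² ≈ 274.72 → 275.
At a 64% response rate, contacts needed = 275 / 0.64 ≈ 429.69 → 430.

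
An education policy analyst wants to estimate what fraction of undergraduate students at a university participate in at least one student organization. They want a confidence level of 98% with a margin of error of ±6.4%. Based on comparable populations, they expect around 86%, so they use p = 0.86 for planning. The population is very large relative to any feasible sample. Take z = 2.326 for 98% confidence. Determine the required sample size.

160

With p = 0.86, p(1−p) = 0.1204.
n = z²·p(1−p)/E² = 2.326² × 0.1204 / 0.064² = 5.4103 × 0.1204 / 0.004096 ≈ 159.03.
Rounding up gives n = 160.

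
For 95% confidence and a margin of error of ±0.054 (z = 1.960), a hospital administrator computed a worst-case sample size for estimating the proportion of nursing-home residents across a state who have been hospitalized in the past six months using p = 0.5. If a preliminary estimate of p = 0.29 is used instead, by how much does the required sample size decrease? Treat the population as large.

Conservative (p = 0.5): n = 1.960² × 0.25 / 0.054² ≈ 329.36 → 330.
Using p = 0.29: p(1−p) = 0.2059, so n = 1.960² × 0.2059 / 0.054² ≈ 271.26 → 272.
Reduction: 330 − 272 = 58.

58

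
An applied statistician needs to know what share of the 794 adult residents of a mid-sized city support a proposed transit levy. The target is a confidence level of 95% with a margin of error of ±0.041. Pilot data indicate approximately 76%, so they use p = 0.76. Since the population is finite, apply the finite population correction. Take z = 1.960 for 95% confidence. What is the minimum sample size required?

Unadjusted: n₀ = 1.960² × 0.76 × 0.24 / 0.041² ≈ 416.84, so n₀ = 417.
Finite population correction with N = 794: n = n₀ / (1 + (n₀−1)/N) = 417 / (1 + 416/794) = 417 / 1.5239 ≈ 273.63.
Rounding up, n = 274.

274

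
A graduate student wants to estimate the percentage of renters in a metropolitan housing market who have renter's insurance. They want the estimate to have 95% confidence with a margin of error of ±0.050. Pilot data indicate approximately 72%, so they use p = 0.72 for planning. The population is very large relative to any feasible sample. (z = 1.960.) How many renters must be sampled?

With p = 0.72, p(1−p) = 0.2016.
n = z²·p(1−p)/E² = 1.960² × 0.2016 / 0.050² = 3.8416 × 0.2016 / 0.002500 ≈ 309.79.
Rounding up gives n = 310.

310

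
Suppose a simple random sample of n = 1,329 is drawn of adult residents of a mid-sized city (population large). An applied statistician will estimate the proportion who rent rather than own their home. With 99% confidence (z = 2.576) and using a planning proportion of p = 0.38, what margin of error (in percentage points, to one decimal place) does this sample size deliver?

3.4

SE(p̂) = √[p(1−p)/n] = √[0.2356/1329] = 0.01331.
E = z × SE = 2.576 × 0.01331 = 0.03430, or 3.4 percentage points.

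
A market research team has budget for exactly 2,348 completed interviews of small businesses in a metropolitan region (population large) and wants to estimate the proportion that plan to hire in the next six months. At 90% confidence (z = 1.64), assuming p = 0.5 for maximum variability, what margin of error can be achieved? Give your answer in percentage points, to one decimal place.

1.7

SE(p̂) = √[p(1−p)/n] = √[0.2500/2348] = 0.01032.
E = z × SE = 1.64 × 0.01032 = 0.01692, or 1.7 percentage points.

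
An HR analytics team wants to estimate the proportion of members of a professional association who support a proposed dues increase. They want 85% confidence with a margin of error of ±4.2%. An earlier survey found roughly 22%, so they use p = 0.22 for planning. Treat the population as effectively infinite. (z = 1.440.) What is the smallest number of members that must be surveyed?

With p = 0.22, p(1−p) = 0.1716.
n = z²·p(1−p)/E² = 1.440² × 0.1716 / 0.042² = 2.0736 × 0.1716 / 0.001764 ≈ 201.72.
Rounding up gives n = 202.

202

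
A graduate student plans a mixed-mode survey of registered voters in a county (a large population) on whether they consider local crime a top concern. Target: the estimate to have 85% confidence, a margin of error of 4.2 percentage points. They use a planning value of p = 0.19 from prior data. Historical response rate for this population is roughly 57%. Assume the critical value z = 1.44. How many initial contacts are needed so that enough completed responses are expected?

Completed interviews needed: n₀ = 1.44² × 0.1539 / 0.042² ≈ 180.91 → 181.
At a 57% response rate, contacts needed = 181 / 0.57 ≈ 317.54 → 318.

318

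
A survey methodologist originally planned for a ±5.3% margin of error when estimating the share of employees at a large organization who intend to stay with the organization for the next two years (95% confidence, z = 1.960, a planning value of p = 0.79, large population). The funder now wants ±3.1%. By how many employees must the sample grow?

At ±5.3%: n = 1.960² × 0.1659 / 0.053² ≈ 226.89 → 227.
At ±3.1%: n = 1.960² × 0.1659 / 0.031² ≈ 663.19 → 664.
Additional respondents: 664 − 227 = 437.

437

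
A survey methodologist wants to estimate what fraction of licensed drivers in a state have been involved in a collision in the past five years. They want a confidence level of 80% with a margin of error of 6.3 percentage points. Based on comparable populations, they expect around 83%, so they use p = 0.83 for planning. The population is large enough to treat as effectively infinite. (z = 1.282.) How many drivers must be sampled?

With p = 0.83, p(1−p) = 0.1411.
n = z²·p(1−p)/E² = 1.282² × 0.1411 / 0.063² = 1.6435 × 0.1411 / 0.003969 ≈ 58.43.
Rounding up gives n = 59.

59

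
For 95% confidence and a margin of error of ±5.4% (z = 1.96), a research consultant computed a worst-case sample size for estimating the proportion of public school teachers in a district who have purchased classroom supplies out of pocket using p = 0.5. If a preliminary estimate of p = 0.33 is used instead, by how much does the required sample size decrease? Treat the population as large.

38

Conservative (p = 0.5): n = 1.96² × 0.25 / 0.054² ≈ 329.36 → 330.
Using p = 0.33: p(1−p) = 0.2211, so n = 1.96² × 0.2211 / 0.054² ≈ 291.28 → 292.
Reduction: 330 − 292 = 38.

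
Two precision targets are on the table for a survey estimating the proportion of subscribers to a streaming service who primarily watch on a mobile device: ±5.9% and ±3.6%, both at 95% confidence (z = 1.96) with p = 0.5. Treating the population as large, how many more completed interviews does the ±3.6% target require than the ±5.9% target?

At ±5.9%: n = 1.96² × 0.2500 / 0.059² ≈ 275.90 → 276.
At ±3.6%: n = 1.96² × 0.2500 / 0.036² ≈ 741.05 → 742.
Additional respondents: 742 − 276 = 466.

466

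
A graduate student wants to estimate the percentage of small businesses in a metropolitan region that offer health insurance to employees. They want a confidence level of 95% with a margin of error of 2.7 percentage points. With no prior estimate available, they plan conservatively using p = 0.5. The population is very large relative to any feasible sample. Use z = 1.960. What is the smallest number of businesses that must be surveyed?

1318

With p = 0.5, p(1−p) = 0.25.
n = z²·p(1−p)/E² = 1.960² × 0.2500 / 0.027² = 3.8416 × 0.2500 / 0.000729 ≈ 1317.42.
Rounding up gives n = 1318.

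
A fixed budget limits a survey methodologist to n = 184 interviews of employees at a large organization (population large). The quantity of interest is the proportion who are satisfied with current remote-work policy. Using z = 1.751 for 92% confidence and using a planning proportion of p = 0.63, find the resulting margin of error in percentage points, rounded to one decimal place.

SE(p̂) = √[p(1−p)/n] = √[0.2331/184] = 0.03559.
E = z × SE = 1.751 × 0.03559 = 0.06232, or 6.2 percentage points.

6.2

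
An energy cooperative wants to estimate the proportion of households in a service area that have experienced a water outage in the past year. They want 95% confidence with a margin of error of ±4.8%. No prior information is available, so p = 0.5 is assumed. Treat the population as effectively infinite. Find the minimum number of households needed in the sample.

For 95% confidence, z = 1.960.
With p = 0.5, p(1−p) = 0.25.
n = z²·p(1−p)/E² = 1.960² × 0.2500 / 0.048² = 3.8416 × 0.2500 / 0.002304 ≈ 416.84.
Rounding up gives n = 417.

417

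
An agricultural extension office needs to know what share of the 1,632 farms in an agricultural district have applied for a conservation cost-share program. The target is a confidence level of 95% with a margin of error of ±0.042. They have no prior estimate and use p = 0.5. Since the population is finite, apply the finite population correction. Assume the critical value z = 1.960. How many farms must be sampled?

Unadjusted: n₀ = 1.960² × 0.50 × 0.50 / 0.042² ≈ 544.44, so n₀ = 545.
Finite population correction with N = 1,632: n = n₀ / (1 + (n₀−1)/N) = 545 / (1 + 544/1632) = 545 / 1.3333 ≈ 408.75.
Rounding up, n = 409.

409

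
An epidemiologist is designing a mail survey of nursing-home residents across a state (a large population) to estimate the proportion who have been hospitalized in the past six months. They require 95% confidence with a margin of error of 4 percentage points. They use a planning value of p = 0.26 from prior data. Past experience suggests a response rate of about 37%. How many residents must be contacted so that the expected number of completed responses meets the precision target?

For 95% confidence, z = 1.960.
Completed interviews needed: n₀ = 1.960² × 0.1924 / 0.040² ≈ 461.95 → 462.
At a 37% response rate, contacts needed = 462 / 0.37 ≈ 1248.65 → 1249.

1249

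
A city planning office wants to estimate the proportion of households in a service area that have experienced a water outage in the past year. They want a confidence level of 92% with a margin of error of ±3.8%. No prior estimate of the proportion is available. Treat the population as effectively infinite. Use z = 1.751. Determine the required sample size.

With no prior estimate, use p = 0.5, giving p(1−p) = 0.25.
n = z²·p(1−p)/E² = 1.751² × 0.2500 / 0.038² = 3.0660 × 0.2500 / 0.001444 ≈ 530.82.
Rounding up gives n = 531.

531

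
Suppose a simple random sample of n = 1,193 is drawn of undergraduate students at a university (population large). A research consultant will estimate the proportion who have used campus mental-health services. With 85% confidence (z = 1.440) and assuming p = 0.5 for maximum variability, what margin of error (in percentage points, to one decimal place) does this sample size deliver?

SE(p̂) = √[p(1−p)/n] = √[0.2500/1193] = 0.01448.
E = z × SE = 1.440 × 0.01448 = 0.02085, or 2.1 percentage points.

2.1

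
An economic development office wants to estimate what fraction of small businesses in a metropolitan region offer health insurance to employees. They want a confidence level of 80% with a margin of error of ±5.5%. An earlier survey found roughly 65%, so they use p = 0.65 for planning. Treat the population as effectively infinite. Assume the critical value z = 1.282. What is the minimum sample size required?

With p = 0.65, p(1−p) = 0.2275.
n = z²·p(1−p)/E² = 1.282² × 0.2275 / 0.055² = 1.6435 × 0.2275 / 0.003025 ≈ 123.60.
Rounding up gives n = 124.

124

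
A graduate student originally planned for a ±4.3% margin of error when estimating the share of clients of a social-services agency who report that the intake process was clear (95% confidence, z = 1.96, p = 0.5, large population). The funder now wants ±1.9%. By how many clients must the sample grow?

At ±4.3%: n = 1.96² × 0.2500 / 0.043² ≈ 519.42 → 520.
At ±1.9%: n = 1.96² × 0.2500 / 0.019² ≈ 2660.39 → 2661.
Additional respondents: 2661 − 520 = 2141.

2141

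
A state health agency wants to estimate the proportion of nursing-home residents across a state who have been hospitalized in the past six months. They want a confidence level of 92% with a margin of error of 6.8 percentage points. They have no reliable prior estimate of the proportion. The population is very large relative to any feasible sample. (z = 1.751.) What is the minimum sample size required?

166

With no prior estimate, use p = 0.5, giving p(1−p) = 0.25.
n = z²·p(1−p)/E² = 1.751² × 0.2500 / 0.068² = 3.0660 × 0.2500 / 0.004624 ≈ 165.77.
Rounding up gives n = 166.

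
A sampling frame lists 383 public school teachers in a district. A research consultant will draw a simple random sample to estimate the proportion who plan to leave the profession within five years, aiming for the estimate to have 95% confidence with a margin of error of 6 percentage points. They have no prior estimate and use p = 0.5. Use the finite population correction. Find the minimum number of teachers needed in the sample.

158

For 95% confidence, z = 1.960.
Unadjusted: n₀ = 1.960² × 0.50 × 0.50 / 0.060² ≈ 266.78, so n₀ = 267.
Finite population correction with N = 383: n = n₀ / (1 + (n₀−1)/N) = 267 / (1 + 266/383) = 267 / 1.6945 ≈ 157.57.
Rounding up, n = 158.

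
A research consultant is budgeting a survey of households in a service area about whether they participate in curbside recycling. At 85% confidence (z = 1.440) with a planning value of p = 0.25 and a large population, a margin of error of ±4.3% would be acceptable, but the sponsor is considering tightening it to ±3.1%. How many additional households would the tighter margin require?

194

At ±4.3%: n = 1.440² × 0.1875 / 0.043² ≈ 210.28 → 211.
At ±3.1%: n = 1.440² × 0.1875 / 0.031² ≈ 404.58 → 405.
Additional respondents: 405 − 211 = 194.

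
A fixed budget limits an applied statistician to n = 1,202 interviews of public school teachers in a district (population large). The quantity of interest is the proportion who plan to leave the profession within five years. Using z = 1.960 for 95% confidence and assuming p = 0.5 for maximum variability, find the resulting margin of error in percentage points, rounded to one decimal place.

SE(p̂) = √[p(1−p)/n] = √[0.2500/1202] = 0.01442.
E = z × SE = 1.960 × 0.01442 = 0.02827, or 2.8 percentage points.

2.8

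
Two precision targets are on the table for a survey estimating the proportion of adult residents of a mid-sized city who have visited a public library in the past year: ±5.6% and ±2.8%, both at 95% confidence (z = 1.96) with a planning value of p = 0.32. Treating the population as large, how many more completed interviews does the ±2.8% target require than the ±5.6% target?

800

At ±5.6%: n = 1.96² × 0.2176 / 0.056² ≈ 266.56 → 267.
At ±2.8%: n = 1.96² × 0.2176 / 0.028² ≈ 1066.24 → 1067.
Additional respondents: 1067 − 267 = 800.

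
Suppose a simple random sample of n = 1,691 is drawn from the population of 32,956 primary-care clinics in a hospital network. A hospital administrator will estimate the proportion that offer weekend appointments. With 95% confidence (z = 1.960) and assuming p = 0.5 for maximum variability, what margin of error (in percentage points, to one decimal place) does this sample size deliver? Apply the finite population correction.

Finite-population factor: (N−n)/(N−1) = (32956−1691)/(32956−1) = 0.9487.
SE(p̂) = √[p(1−p)/n · (N−n)/(N−1)] = √[0.2500/1691 × 0.9487] = 0.01184.
E = z × SE = 1.960 × 0.01184 = 0.02321 ≈ 2.3 percentage points.

2.3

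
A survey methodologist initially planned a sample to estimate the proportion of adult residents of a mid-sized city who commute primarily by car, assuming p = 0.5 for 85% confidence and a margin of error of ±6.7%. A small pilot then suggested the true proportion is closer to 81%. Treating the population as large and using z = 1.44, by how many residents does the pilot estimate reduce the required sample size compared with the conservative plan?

44

Conservative (p = 0.5): n = 1.44² × 0.25 / 0.067² ≈ 115.48 → 116.
Using p = 0.81: p(1−p) = 0.1539, so n = 1.44² × 0.1539 / 0.067² ≈ 71.09 → 72.
Reduction: 116 − 72 = 44.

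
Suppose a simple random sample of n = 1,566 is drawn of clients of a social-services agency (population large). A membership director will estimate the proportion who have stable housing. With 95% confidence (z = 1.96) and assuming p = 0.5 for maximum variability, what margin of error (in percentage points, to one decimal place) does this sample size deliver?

SE(p̂) = √[p(1−p)/n] = √[0.2500/1566] = 0.01263.
E = z × SE = 1.96 × 0.01263 = 0.02476, or 2.5 percentage points.

2.5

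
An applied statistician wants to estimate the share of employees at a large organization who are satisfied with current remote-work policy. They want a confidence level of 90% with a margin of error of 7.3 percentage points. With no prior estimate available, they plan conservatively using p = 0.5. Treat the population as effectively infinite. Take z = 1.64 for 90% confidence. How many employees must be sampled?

127

With p = 0.5, p(1−p) = 0.25.
n = z²·p(1−p)/E² = 1.64² × 0.2500 / 0.073² = 2.6896 × 0.2500 / 0.005329 ≈ 126.18.
Rounding up gives n = 127.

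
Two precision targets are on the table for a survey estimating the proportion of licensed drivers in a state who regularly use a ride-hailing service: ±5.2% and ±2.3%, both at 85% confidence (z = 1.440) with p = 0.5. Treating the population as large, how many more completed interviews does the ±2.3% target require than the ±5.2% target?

At ±5.2%: n = 1.440² × 0.2500 / 0.052² ≈ 191.72 → 192.
At ±2.3%: n = 1.440² × 0.2500 / 0.023² ≈ 979.96 → 980.
Additional respondents: 980 − 192 = 788.

788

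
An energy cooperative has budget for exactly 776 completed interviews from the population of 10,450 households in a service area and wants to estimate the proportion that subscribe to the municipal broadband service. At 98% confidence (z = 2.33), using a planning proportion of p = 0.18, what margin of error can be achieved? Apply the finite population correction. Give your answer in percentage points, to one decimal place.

3.1

Finite-population factor: (N−n)/(N−1) = (10450−776)/(10450−1) = 0.9258.
SE(p̂) = √[p(1−p)/n · (N−n)/(N−1)] = √[0.1476/776 × 0.9258] = 0.01327.
E = z × SE = 2.33 × 0.01327 = 0.03092 ≈ 3.1 percentage points.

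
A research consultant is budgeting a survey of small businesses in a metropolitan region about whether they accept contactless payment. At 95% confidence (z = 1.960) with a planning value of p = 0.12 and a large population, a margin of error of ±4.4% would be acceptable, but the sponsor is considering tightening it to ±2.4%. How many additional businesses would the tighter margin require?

At ±4.4%: n = 1.960² × 0.1056 / 0.044² ≈ 209.54 → 210.
At ±2.4%: n = 1.960² × 0.1056 / 0.024² ≈ 704.29 → 705.
Additional respondents: 705 − 210 = 495.

495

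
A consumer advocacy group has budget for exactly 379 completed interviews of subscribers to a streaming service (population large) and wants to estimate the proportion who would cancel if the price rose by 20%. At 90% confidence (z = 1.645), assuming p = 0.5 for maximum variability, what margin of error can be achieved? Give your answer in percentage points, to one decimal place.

4.2

SE(p̂) = √[p(1−p)/n] = √[0.2500/379] = 0.02568.
E = z × SE = 1.645 × 0.02568 = 0.04225, or 4.2 percentage points.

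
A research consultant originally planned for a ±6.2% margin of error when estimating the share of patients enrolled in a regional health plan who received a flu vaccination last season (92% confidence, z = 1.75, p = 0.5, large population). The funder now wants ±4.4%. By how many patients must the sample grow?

At ±6.2%: n = 1.75² × 0.2500 / 0.062² ≈ 199.17 → 200.
At ±4.4%: n = 1.75² × 0.2500 / 0.044² ≈ 395.47 → 396.
Additional respondents: 396 − 200 = 196.

196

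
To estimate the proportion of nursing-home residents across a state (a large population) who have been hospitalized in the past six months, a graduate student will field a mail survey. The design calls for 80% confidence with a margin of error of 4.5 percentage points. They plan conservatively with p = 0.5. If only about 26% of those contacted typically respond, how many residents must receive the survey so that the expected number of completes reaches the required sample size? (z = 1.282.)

781

Completed interviews needed: n₀ = 1.282² × 0.2500 / 0.045² ≈ 202.90 → 203.
At a 26% response rate, contacts needed = 203 / 0.26 ≈ 780.77 → 781.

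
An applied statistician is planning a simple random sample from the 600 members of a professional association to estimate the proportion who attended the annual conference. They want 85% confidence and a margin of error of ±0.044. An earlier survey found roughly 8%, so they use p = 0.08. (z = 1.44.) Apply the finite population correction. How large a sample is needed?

70

Unadjusted: n₀ = 1.44² × 0.08 × 0.92 / 0.044² ≈ 78.83, so n₀ = 79.
Finite population correction with N = 600: n = n₀ / (1 + (n₀−1)/N) = 79 / (1 + 78/600) = 79 / 1.1300 ≈ 69.91.
Rounding up, n = 70.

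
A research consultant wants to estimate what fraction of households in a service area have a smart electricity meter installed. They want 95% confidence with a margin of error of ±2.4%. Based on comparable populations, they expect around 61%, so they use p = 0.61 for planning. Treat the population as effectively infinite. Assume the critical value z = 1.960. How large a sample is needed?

1587

With p = 0.61, p(1−p) = 0.2379.
n = z²·p(1−p)/E² = 1.960² × 0.2379 / 0.024² = 3.8416 × 0.2379 / 0.000576 ≈ 1586.66.
Rounding up gives n = 1587.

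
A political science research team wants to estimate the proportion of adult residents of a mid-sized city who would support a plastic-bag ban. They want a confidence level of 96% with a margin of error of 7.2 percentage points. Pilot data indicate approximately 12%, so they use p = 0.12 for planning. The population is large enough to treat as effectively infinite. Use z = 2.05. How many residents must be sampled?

86

With p = 0.12, p(1−p) = 0.1056.
n = z²·p(1−p)/E² = 2.05² × 0.1056 / 0.072² = 4.2025 × 0.1056 / 0.005184 ≈ 85.61.
Rounding up gives n = 86.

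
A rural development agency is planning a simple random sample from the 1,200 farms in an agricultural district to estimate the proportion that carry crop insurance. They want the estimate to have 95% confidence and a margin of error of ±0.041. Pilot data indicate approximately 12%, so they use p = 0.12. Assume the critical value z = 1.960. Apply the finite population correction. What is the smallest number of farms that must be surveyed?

202

Unadjusted: n₀ = 1.960² × 0.12 × 0.88 / 0.041² ≈ 241.33, so n₀ = 242.
Finite population correction with N = 1,200: n = n₀ / (1 + (n₀−1)/N) = 242 / (1 + 241/1200) = 242 / 1.2008 ≈ 201.53.
Rounding up, n = 202.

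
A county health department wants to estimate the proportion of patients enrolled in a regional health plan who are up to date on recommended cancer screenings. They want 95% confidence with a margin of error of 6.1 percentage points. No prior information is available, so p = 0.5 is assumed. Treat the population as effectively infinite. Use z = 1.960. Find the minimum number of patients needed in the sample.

259

With p = 0.5, p(1−p) = 0.25.
n = z²·p(1−p)/E² = 1.960² × 0.2500 / 0.061² = 3.8416 × 0.2500 / 0.003721 ≈ 258.10.
Rounding up gives n = 259.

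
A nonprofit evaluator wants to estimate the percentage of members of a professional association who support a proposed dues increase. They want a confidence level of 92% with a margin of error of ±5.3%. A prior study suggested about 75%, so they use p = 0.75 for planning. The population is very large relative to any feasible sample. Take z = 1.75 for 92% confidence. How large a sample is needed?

With p = 0.75, p(1−p) = 0.1875.
n = z²·p(1−p)/E² = 1.75² × 0.1875 / 0.053² = 3.0625 × 0.1875 / 0.002809 ≈ 204.42.
Rounding up gives n = 205.

205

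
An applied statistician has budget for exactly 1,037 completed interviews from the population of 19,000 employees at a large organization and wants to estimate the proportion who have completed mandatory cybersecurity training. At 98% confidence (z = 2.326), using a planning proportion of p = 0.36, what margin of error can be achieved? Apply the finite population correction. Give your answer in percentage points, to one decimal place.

3.4

Finite-population factor: (N−n)/(N−1) = (19000−1037)/(19000−1) = 0.9455.
SE(p̂) = √[p(1−p)/n · (N−n)/(N−1)] = √[0.2304/1037 × 0.9455] = 0.01449.
E = z × SE = 2.326 × 0.01449 = 0.03371 ≈ 3.4 percentage points.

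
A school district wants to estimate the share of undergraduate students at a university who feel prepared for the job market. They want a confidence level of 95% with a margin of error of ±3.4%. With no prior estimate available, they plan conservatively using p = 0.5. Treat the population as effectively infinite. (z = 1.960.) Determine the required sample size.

831

With p = 0.5, p(1−p) = 0.25.
n = z²·p(1−p)/E² = 1.960² × 0.2500 / 0.034² = 3.8416 × 0.2500 / 0.001156 ≈ 830.80.
Rounding up gives n = 831.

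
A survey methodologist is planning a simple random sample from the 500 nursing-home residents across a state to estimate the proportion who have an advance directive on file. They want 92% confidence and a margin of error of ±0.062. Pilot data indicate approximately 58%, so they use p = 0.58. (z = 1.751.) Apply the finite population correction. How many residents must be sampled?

141

Unadjusted: n₀ = 1.751² × 0.58 × 0.42 / 0.062² ≈ 194.30, so n₀ = 195.
Finite population correction with N = 500: n = n₀ / (1 + (n₀−1)/N) = 195 / (1 + 194/500) = 195 / 1.3880 ≈ 140.49.
Rounding up, n = 141.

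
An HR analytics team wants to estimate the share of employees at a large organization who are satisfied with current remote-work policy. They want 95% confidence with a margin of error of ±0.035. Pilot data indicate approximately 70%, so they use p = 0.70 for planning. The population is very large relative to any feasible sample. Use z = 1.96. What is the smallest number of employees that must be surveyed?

659

With p = 0.70, p(1−p) = 0.2100.
n = z²·p(1−p)/E² = 1.96² × 0.2100 / 0.035² = 3.8416 × 0.2100 / 0.001225 ≈ 658.56.
Rounding up gives n = 659.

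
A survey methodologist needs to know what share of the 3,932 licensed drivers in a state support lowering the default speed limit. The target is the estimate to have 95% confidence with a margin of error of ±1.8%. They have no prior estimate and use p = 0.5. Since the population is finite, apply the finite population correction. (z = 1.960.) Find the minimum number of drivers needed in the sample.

1691

Unadjusted: n₀ = 1.960² × 0.50 × 0.50 / 0.018² ≈ 2964.20, so n₀ = 2965.
Finite population correction with N = 3,932: n = n₀ / (1 + (n₀−1)/N) = 2965 / (1 + 2964/3932) = 2965 / 1.7538 ≈ 1690.60.
Rounding up, n = 1691.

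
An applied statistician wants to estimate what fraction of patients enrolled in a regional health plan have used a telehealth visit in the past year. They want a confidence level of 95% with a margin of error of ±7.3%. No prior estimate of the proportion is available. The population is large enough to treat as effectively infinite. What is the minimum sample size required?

181

For 95% confidence, z = 1.960.
With no prior estimate, use p = 0.5, giving p(1−p) = 0.25.
n = z²·p(1−p)/E² = 1.960² × 0.2500 / 0.073² = 3.8416 × 0.2500 / 0.005329 ≈ 180.22.
Rounding up gives n = 181.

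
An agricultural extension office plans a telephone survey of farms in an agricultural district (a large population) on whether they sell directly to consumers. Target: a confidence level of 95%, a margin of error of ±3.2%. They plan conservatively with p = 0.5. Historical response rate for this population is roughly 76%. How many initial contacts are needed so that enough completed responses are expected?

1235

For 95% confidence, z = 1.96.
Completed interviews needed: n₀ = 1.96² × 0.2500 / 0.032² ≈ 937.89 → 938.
At a 76% response rate, contacts needed = 938 / 0.76 ≈ 1234.21 → 1235.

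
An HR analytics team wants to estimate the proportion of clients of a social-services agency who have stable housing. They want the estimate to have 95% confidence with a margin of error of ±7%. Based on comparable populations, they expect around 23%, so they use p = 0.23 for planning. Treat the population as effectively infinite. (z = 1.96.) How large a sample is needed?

With p = 0.23, p(1−p) = 0.1771.
n = z²·p(1−p)/E² = 1.96² × 0.1771 / 0.070² = 3.8416 × 0.1771 / 0.004900 ≈ 138.85.
Rounding up gives n = 139.

139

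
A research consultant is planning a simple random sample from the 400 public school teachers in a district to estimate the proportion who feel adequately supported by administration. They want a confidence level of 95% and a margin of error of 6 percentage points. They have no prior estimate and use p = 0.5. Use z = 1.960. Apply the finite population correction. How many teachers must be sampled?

Unadjusted: n₀ = 1.960² × 0.50 × 0.50 / 0.060² ≈ 266.78, so n₀ = 267.
Finite population correction with N = 400: n = n₀ / (1 + (n₀−1)/N) = 267 / (1 + 266/400) = 267 / 1.6650 ≈ 160.36.
Rounding up, n = 161.

161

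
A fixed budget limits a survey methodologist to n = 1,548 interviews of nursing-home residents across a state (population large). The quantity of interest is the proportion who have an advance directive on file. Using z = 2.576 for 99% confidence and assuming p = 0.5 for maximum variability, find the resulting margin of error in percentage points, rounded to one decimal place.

SE(p̂) = √[p(1−p)/n] = √[0.2500/1548] = 0.01271.
E = z × SE = 2.576 × 0.01271 = 0.03274, or 3.3 percentage points.

3.3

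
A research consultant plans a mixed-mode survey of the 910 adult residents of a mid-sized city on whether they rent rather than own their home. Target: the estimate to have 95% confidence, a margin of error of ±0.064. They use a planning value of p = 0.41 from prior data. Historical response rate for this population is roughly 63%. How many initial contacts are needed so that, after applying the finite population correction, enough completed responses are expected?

289

For 95% confidence, z = 1.960.
Completed interviews needed (unadjusted): n₀ = 1.960² × 0.2419 / 0.064² ≈ 226.88 → 227.
FPC for N = 910: n = 227 / (1 + 226/910) = 227 / 1.2484 ≈ 181.84 → 182.
At a 63% response rate, contacts needed = 182 / 0.63 ≈ 288.89 → 289.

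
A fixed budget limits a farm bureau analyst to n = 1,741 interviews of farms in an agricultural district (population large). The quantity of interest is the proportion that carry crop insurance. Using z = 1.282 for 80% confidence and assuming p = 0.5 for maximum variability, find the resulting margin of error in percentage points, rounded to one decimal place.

1.5

SE(p̂) = √[p(1−p)/n] = √[0.2500/1741] = 0.01198.
E = z × SE = 1.282 × 0.01198 = 0.01536, or 1.5 percentage points.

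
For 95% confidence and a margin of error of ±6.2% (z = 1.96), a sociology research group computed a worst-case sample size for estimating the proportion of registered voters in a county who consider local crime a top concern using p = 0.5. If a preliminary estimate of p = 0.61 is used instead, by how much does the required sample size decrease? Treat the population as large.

12

Conservative (p = 0.5): n = 1.96² × 0.25 / 0.062² ≈ 249.84 → 250.
Using p = 0.61: p(1−p) = 0.2379, so n = 1.96² × 0.2379 / 0.062² ≈ 237.75 → 238.
Reduction: 250 − 238 = 12.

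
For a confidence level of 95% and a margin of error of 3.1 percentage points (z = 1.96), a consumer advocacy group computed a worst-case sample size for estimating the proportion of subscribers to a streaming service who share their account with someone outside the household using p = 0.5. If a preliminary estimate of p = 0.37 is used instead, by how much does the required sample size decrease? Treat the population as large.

68

Conservative (p = 0.5): n = 1.96² × 0.25 / 0.031² ≈ 999.38 → 1000.
Using p = 0.37: p(1−p) = 0.2331, so n = 1.96² × 0.2331 / 0.031² ≈ 931.82 → 932.
Reduction: 1000 − 932 = 68.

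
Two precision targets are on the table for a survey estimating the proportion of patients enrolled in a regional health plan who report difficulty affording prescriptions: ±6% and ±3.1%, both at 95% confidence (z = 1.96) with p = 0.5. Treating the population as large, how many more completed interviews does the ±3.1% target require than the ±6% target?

733

At ±6%: n = 1.96² × 0.2500 / 0.060² ≈ 266.78 → 267.
At ±3.1%: n = 1.96² × 0.2500 / 0.031² ≈ 999.38 → 1000.
Additional respondents: 1000 − 267 = 733.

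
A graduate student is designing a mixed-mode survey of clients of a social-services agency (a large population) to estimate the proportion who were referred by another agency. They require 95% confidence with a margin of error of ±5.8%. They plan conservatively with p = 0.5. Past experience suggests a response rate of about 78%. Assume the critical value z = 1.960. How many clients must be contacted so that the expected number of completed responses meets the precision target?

Completed interviews needed: n₀ = 1.960² × 0.2500 / 0.058² ≈ 285.49 → 286.
At a 78% response rate, contacts needed = 286 / 0.78 ≈ 366.67 → 367.

367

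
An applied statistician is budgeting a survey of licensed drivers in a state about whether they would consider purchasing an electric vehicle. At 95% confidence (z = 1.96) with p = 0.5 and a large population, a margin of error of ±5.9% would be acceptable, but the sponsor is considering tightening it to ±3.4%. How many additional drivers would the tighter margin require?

At ±5.9%: n = 1.96² × 0.2500 / 0.059² ≈ 275.90 → 276.
At ±3.4%: n = 1.96² × 0.2500 / 0.034² ≈ 830.80 → 831.
Additional respondents: 831 − 276 = 555.

555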